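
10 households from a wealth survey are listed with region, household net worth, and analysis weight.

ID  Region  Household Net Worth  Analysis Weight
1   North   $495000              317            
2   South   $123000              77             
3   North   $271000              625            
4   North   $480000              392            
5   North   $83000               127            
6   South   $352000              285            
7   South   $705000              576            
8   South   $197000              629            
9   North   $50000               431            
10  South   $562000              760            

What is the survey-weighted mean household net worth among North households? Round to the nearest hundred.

North rows: 1, 3, 4, 5, 9
Weighted sum = 495000×317 + 271000×625 + 480000×392 + 83000×127 + 50000×431
  = 546541000
Sum of weights = 317 + 625 + 392 + 127 + 431 = 1892
Weighted mean = 546541000 / 1892 = 288869.45

288900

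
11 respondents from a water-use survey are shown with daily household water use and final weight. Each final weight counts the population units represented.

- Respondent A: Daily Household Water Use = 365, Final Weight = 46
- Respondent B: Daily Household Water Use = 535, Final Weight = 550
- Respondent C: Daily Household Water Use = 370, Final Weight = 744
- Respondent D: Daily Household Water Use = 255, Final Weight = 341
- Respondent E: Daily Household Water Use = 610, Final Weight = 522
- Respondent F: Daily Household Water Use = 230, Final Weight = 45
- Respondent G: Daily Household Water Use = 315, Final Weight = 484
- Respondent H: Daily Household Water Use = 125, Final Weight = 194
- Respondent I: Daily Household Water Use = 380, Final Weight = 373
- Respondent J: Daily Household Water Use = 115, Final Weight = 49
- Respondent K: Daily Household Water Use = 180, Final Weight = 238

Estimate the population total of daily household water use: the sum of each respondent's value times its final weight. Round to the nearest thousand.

1369000

Weighted total = 365×46 + 535×550 + 370×744 + 255×341 + 610×522 + 230×45 + 315×484 + 125×194 + 380×373 + 115×49 + 180×238
  = 16790 + 294250 + 275280 + 86955 + 318420 + 10350 + 152460 + 24250 + 141740 + 5635 + 42840 = 1368970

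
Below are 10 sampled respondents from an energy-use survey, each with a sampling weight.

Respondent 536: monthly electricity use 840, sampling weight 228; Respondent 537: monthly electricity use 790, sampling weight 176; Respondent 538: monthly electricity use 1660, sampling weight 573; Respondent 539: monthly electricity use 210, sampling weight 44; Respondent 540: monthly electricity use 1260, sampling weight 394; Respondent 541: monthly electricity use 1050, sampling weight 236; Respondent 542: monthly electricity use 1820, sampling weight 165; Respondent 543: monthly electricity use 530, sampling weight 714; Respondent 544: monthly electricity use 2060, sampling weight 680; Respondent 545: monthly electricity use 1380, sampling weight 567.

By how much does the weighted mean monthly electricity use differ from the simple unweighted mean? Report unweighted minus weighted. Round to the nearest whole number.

-137

Unweighted sum = 11600
Unweighted mean = 11600 / 10 = 1160
Weighted sum = 4897200
Sum of weights = 228 + 176 + 573 + 44 + 394 + 236 + 165 + 714 + 680 + 567 = 3777
Weighted mean = 4897200 / 3777 = 1296.5846
Difference (unweighted minus weighted) = -136.58459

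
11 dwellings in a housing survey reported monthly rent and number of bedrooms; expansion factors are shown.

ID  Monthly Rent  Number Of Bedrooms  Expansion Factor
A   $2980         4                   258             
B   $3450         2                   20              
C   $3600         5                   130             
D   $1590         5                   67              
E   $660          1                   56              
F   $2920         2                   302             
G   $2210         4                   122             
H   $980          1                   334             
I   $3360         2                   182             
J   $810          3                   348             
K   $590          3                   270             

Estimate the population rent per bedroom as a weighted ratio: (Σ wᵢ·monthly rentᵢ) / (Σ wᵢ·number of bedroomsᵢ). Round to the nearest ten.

Σ wᵢ·y = 3980810
Σ wᵢ·x = 5757
Ratio = 3980810 / 5757 = 691.47299

690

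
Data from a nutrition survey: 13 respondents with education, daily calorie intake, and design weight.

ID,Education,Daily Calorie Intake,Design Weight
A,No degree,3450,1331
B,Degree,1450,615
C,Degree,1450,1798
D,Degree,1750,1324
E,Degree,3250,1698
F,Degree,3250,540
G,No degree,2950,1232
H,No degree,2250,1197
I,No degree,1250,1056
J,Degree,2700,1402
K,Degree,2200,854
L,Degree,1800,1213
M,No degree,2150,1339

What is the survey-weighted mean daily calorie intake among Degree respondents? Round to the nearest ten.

2220

Degree rows: B, C, D, E, F, J, K, L
Weighted sum = 20936950
Sum of weights = 9444
Weighted mean = 20936950 / 9444 = 2216.9579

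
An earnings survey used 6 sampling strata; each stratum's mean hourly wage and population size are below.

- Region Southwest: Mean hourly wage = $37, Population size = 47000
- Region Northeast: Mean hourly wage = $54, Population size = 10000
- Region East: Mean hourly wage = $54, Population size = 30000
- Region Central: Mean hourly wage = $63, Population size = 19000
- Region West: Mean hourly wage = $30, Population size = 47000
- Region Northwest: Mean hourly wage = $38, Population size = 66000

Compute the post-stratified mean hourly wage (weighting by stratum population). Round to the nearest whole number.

41

Σ Nₕ·x̄ₕ = 37×47000 + 54×10000 + 54×30000 + 63×19000 + 30×47000 + 38×66000
  = 9014000
Σ Nₕ = 47000 + 10000 + 30000 + 19000 + 47000 + 66000 = 219000
Overall mean = 9014000 / 219000 = 41.159817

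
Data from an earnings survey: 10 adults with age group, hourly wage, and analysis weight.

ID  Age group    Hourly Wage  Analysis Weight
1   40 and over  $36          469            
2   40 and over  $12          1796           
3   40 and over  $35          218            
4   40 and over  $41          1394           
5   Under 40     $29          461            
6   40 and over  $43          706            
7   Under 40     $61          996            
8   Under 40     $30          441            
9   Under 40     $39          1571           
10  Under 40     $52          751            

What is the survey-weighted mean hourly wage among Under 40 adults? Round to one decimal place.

44.5

Under 40 rows: 5, 7, 8, 9, 10
Weighted sum = 29×461 + 61×996 + 30×441 + 39×1571 + 52×751
  = 187676
Sum of weights = 4220
Weighted mean = 187676 / 4220 = 44.472986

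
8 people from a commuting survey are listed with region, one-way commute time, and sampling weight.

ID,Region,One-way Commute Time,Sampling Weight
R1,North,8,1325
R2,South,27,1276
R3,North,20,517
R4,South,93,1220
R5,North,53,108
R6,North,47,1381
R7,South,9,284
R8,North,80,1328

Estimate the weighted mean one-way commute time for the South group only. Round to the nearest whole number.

54

South rows: R2, R4, R7
Weighted sum = 27×1276 + 93×1220 + 9×284
  = 34452 + 113460 + 2556 = 150468
Sum of weights = 2780
Weighted mean = 150468 / 2780 = 54.12518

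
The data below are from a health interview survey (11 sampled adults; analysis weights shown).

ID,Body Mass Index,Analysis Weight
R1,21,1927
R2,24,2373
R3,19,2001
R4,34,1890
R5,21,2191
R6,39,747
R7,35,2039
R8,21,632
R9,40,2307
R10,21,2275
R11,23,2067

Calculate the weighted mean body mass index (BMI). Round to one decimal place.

Weighted sum = 21×1927 + 24×2373 + 19×2001 + 34×1890 + 21×2191 + 39×747 + 35×2039 + 21×632 + 40×2307 + 21×2275 + 23×2067
  = 40467 + 56952 + 38019 + 64260 + 46011 + 29133 + 71365 + 13272 + 92280 + 47775 + 47541 = 547075
Sum of weights = 1927 + 2373 + 2001 + 1890 + 2191 + 747 + 2039 + 632 + 2307 + 2275 + 2067 = 20449
Weighted mean = 547075 / 20449 = 26.753142

26.8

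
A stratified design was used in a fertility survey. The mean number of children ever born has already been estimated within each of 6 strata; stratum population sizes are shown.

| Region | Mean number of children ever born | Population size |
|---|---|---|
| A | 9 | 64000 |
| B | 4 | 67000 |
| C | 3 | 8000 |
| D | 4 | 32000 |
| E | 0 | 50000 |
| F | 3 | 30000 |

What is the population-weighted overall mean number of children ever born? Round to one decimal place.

4.3

Σ Nₕ·x̄ₕ = 9×64000 + 4×67000 + 3×8000 + 4×32000 + 0×50000 + 3×30000
  = 576000 + 268000 + 24000 + 128000 + 0 + 90000 = 1086000
Σ Nₕ = 64000 + 67000 + 8000 + 32000 + 50000 + 30000 = 251000
Overall mean = 1086000 / 251000 = 4.3266932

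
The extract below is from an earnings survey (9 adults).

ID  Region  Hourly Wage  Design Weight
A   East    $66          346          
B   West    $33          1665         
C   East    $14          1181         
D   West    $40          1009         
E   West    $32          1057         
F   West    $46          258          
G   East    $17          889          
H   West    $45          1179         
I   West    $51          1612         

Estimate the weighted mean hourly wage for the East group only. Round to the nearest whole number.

23

East rows: A, C, G
Weighted sum = 66×346 + 14×1181 + 17×889
  = 22836 + 16534 + 15113 = 54483
Sum of weights = 346 + 1181 + 889 = 2416
Weighted mean = 54483 / 2416 = 22.550911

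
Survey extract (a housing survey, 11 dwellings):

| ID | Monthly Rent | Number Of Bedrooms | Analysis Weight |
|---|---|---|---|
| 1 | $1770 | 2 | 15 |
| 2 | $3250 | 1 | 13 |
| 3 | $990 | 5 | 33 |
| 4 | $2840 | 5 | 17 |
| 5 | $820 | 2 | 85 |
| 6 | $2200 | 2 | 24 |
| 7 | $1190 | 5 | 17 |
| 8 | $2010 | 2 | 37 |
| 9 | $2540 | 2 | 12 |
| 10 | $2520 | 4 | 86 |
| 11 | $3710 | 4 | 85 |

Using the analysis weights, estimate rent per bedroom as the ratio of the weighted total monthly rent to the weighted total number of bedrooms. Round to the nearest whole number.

674

Σ wᵢ·y = 1770×15 + 3250×13 + 990×33 + 2840×17 + 820×85 + 2200×24 + 1190×17 + 2010×37 + 2540×12 + 2520×86 + 3710×85
  = 26550 + 42250 + 32670 + 48280 + 69700 + 52800 + 20230 + 74370 + 30480 + 216720 + 315350 = 929400
Σ wᵢ·x = 2×15 + 1×13 + 5×33 + 5×17 + 2×85 + 2×24 + 5×17 + 2×37 + 2×12 + 4×86 + 4×85
  = 30 + 13 + 165 + 85 + 170 + 48 + 85 + 74 + 24 + 344 + 340 = 1378
Ratio = 929400 / 1378 = 674.45573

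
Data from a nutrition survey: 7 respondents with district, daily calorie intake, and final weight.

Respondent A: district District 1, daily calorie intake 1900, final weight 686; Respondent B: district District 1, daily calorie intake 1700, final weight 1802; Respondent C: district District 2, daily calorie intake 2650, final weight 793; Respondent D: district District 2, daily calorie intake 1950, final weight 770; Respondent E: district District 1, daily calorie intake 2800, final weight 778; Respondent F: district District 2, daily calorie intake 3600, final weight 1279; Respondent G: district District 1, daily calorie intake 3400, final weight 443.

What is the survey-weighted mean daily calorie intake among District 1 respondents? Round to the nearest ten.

2170

District 1 rows: A, B, E, G
Weighted sum = 1900×686 + 1700×1802 + 2800×778 + 3400×443
  = 8051400
Sum of weights = 686 + 1802 + 778 + 443 = 3709
Weighted mean = 8051400 / 3709 = 2170.7738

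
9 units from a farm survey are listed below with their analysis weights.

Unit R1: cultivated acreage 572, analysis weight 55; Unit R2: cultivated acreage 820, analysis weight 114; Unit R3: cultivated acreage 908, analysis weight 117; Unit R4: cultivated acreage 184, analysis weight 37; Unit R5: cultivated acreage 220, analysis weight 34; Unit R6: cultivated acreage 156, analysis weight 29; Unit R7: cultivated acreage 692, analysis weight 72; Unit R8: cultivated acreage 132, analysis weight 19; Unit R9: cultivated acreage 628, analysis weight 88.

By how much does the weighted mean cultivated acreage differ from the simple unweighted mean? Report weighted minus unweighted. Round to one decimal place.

Unweighted sum = 572 + 820 + 908 + 184 + 220 + 156 + 692 + 132 + 628 = 4312
Unweighted mean = 4312 / 9 = 479.11111
Weighted sum = 572×55 + 820×114 + 908×117 + 184×37 + 220×34 + 156×29 + 692×72 + 132×19 + 628×88
  = 31460 + 93480 + 106236 + 6808 + 7480 + 4524 + 49824 + 2508 + 55264 = 357584
Sum of weights = 55 + 114 + 117 + 37 + 34 + 29 + 72 + 19 + 88 = 565
Weighted mean = 357584 / 565 = 632.89204
Difference (weighted minus unweighted) = 153.78092

153.8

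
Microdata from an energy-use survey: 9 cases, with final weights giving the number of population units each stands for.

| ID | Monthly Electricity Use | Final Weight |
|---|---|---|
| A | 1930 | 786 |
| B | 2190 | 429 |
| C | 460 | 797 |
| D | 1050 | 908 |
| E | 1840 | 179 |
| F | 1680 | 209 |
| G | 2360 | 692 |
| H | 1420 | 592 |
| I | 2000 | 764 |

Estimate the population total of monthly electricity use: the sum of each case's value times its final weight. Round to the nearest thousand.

8459000

Weighted total = 1930×786 + 2190×429 + 460×797 + 1050×908 + 1840×179 + 1680×209 + 2360×692 + 1420×592 + 2000×764
  = 8458750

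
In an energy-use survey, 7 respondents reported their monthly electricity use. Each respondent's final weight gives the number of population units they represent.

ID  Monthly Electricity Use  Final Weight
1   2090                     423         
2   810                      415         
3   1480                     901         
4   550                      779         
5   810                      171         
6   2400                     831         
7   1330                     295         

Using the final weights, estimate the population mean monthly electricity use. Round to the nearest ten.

Weighted sum = 2090×423 + 810×415 + 1480×901 + 550×779 + 810×171 + 2400×831 + 1330×295
  = 884070 + 336150 + 1333480 + 428450 + 138510 + 1994400 + 392350 = 5507410
Sum of weights = 423 + 415 + 901 + 779 + 171 + 831 + 295 = 3815
Weighted mean = 5507410 / 3815 = 1443.6199

1440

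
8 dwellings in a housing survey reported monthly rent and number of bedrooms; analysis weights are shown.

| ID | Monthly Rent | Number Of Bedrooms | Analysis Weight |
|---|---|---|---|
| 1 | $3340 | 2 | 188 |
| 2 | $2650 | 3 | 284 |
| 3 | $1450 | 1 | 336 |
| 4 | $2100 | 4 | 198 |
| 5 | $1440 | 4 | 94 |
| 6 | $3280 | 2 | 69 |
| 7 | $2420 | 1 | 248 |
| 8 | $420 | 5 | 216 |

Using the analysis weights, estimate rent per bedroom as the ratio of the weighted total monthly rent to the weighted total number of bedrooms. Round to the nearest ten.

790

Σ wᵢ·y = 3336080
Σ wᵢ·x = 2×188 + 3×284 + 1×336 + 4×198 + 4×94 + 2×69 + 1×248 + 5×216
  = 376 + 852 + 336 + 792 + 376 + 138 + 248 + 1080 = 4198
Ratio = 3336080 / 4198 = 794.68318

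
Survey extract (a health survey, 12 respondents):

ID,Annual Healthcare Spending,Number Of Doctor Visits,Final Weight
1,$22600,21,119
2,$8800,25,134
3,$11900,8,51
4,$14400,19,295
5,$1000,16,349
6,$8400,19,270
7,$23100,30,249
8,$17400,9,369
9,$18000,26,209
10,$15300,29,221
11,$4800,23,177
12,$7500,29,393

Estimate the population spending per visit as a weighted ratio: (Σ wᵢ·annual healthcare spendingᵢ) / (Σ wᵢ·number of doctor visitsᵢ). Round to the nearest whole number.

568

Σ wᵢ·y = 34453400
Σ wᵢ·x = 60678
Ratio = 34453400 / 60678 = 567.80711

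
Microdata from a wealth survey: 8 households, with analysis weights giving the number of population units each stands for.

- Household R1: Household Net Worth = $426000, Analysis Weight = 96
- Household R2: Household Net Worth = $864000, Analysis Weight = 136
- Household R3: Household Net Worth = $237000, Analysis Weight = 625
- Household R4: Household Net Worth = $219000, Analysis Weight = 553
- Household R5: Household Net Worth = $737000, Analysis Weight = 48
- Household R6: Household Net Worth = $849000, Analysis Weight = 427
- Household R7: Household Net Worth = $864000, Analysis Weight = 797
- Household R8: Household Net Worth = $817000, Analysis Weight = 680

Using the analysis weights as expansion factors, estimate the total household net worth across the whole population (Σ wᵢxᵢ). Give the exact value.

2069699000

Weighted total = 426000×96 + 864000×136 + 237000×625 + 219000×553 + 737000×48 + 849000×427 + 864000×797 + 817000×680
  = 40896000 + 117504000 + 148125000 + 121107000 + 35376000 + 362523000 + 688608000 + 555560000 = 2069699000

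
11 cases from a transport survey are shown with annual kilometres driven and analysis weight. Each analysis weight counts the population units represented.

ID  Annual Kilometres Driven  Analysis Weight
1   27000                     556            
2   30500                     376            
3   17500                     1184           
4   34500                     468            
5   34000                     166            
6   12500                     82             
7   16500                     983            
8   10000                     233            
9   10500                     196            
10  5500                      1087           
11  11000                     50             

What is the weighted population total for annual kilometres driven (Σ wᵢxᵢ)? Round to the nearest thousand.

Weighted total = 27000×556 + 30500×376 + 17500×1184 + 34500×468 + 34000×166 + 12500×82 + 16500×983 + 10000×233 + 10500×196 + 5500×1087 + 11000×50
  = 15012000 + 11468000 + 20720000 + 16146000 + 5644000 + 1025000 + 16219500 + 2330000 + 2058000 + 5978500 + 550000 = 97151000

97151000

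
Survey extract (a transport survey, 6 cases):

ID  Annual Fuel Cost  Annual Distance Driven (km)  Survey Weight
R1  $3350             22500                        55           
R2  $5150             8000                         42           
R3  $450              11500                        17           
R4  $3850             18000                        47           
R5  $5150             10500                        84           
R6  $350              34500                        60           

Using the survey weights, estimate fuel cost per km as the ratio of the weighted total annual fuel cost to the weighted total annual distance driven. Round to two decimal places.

Σ wᵢ·y = 3350×55 + 5150×42 + 450×17 + 3850×47 + 5150×84 + 350×60
  = 184250 + 216300 + 7650 + 180950 + 432600 + 21000 = 1042750
Σ wᵢ·x = 22500×55 + 8000×42 + 11500×17 + 18000×47 + 10500×84 + 34500×60
  = 1237500 + 336000 + 195500 + 846000 + 882000 + 2070000 = 5567000
Ratio = 1042750 / 5567000 = 0.18730914

0.19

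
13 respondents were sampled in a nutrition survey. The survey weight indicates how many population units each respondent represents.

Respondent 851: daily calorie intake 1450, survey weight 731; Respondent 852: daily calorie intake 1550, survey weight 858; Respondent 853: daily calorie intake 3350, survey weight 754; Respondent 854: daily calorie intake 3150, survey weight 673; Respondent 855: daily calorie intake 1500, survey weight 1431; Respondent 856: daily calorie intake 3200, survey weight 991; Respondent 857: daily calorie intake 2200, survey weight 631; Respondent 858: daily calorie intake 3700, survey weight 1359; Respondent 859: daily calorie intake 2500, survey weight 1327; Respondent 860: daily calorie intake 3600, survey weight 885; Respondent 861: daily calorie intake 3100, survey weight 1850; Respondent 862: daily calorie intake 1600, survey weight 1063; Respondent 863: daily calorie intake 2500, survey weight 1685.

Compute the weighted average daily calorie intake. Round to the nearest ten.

Weighted sum = 36921700
Sum of weights = 14238
Weighted mean = 36921700 / 14238 = 2593.1802

2590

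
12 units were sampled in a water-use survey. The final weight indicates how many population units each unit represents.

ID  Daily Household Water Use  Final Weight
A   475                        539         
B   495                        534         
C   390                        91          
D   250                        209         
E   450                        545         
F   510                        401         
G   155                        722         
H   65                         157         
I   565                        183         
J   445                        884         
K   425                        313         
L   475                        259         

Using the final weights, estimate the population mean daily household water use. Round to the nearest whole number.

Weighted sum = 475×539 + 495×534 + 390×91 + 250×209 + 450×545 + 510×401 + 155×722 + 65×157 + 565×183 + 445×884 + 425×313 + 475×259
  = 1932795
Sum of weights = 4837
Weighted mean = 1932795 / 4837 = 399.58549

400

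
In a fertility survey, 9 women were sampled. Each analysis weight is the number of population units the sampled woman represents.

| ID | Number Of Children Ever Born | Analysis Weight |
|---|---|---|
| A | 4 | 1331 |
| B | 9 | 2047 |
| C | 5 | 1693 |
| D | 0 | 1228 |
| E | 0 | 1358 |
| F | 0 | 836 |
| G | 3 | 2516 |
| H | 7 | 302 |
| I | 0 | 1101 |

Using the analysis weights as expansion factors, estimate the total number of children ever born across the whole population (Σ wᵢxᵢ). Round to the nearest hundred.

Weighted total = 4×1331 + 9×2047 + 5×1693 + 0×1228 + 0×1358 + 0×836 + 3×2516 + 7×302 + 0×1101
  = 5324 + 18423 + 8465 + 0 + 0 + 0 + 7548 + 2114 + 0 = 41874

41900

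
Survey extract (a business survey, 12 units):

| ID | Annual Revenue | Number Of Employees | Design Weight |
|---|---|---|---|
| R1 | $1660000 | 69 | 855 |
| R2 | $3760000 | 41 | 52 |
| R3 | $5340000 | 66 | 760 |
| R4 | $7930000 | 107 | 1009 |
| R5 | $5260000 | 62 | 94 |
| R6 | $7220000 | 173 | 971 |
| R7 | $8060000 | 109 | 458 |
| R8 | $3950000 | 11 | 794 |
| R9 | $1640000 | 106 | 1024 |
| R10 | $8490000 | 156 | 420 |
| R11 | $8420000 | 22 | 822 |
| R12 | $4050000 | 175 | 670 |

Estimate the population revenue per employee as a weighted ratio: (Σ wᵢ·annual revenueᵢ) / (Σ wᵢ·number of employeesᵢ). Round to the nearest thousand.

56000

Σ wᵢ·y = 1660000×855 + 3760000×52 + 5340000×760 + 7930000×1009 + 5260000×94 + 7220000×971 + 8060000×458 + 3950000×794 + 1640000×1024 + 8490000×420 + 8420000×822 + 4050000×670
  = 1419300000 + 195520000 + 4058400000 + 8001370000 + 494440000 + 7010620000 + 3691480000 + 3136300000 + 1679360000 + 3565800000 + 6921240000 + 2713500000 = 42887330000
Σ wᵢ·x = 69×855 + 41×52 + 66×760 + 107×1009 + 62×94 + 173×971 + 109×458 + 11×794 + 106×1024 + 156×420 + 22×822 + 175×670
  = 761115
Ratio = 42887330000 / 761115 = 56348.029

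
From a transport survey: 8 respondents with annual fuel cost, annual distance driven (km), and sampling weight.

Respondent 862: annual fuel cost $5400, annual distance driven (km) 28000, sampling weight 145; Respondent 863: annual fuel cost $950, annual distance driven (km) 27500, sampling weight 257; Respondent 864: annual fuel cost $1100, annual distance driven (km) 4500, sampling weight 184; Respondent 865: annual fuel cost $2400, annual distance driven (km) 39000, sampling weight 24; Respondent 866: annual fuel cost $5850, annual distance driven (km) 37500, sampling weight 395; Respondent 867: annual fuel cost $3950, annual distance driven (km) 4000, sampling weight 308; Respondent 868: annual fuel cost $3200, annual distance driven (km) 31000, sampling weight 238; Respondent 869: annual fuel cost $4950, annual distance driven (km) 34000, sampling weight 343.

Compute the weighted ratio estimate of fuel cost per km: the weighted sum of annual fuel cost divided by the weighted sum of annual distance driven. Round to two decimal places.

Σ wᵢ·y = 5400×145 + 950×257 + 1100×184 + 2400×24 + 5850×395 + 3950×308 + 3200×238 + 4950×343
  = 783000 + 244150 + 202400 + 57600 + 2310750 + 1216600 + 761600 + 1697850 = 7273950
Σ wᵢ·x = 28000×145 + 27500×257 + 4500×184 + 39000×24 + 37500×395 + 4000×308 + 31000×238 + 34000×343
  = 47976000
Ratio = 7273950 / 47976000 = 0.15161643

0.15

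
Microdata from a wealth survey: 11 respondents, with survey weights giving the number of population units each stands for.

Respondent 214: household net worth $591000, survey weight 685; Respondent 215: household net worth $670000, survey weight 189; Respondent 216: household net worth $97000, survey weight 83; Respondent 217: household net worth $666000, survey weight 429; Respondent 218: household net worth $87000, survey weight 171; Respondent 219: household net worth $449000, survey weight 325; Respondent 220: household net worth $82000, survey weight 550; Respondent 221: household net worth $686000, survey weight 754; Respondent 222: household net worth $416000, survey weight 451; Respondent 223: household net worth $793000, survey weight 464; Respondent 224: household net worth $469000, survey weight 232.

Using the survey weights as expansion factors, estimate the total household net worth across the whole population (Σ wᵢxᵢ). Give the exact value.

Weighted total = 591000×685 + 670000×189 + 97000×83 + 666000×429 + 87000×171 + 449000×325 + 82000×550 + 686000×754 + 416000×451 + 793000×464 + 469000×232
  = 404835000 + 126630000 + 8051000 + 285714000 + 14877000 + 145925000 + 45100000 + 517244000 + 187616000 + 367952000 + 108808000 = 2212752000

2212752000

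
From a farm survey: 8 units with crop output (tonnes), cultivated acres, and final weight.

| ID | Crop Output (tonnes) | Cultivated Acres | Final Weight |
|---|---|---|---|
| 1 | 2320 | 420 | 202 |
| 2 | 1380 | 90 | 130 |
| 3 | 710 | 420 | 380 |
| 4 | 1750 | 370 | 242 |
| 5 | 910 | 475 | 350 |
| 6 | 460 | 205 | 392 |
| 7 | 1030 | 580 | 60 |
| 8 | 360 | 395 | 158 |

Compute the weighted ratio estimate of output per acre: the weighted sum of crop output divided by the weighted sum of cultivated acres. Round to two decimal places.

2.84

Σ wᵢ·y = 2320×202 + 1380×130 + 710×380 + 1750×242 + 910×350 + 460×392 + 1030×60 + 360×158
  = 468640 + 179400 + 269800 + 423500 + 318500 + 180320 + 61800 + 56880 = 1958840
Σ wᵢ·x = 420×202 + 90×130 + 420×380 + 370×242 + 475×350 + 205×392 + 580×60 + 395×158
  = 84840 + 11700 + 159600 + 89540 + 166250 + 80360 + 34800 + 62410 = 689500
Ratio = 1958840 / 689500 = 2.8409572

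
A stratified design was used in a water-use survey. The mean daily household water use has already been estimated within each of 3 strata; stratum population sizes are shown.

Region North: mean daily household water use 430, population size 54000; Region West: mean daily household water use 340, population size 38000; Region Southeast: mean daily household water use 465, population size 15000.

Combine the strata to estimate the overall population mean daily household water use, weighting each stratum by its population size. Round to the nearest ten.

400

Σ Nₕ·x̄ₕ = 430×54000 + 340×38000 + 465×15000
  = 23220000 + 12920000 + 6975000 = 43115000
Σ Nₕ = 107000
Overall mean = 43115000 / 107000 = 402.94393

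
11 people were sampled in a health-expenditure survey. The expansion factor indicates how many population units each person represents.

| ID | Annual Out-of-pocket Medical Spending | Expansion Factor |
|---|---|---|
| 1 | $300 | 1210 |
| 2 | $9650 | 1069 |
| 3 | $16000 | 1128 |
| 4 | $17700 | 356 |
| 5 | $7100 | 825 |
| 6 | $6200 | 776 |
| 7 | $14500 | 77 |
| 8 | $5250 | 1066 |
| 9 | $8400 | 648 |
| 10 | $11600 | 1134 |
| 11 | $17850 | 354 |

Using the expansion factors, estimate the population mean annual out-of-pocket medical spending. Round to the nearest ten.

Weighted sum = 300×1210 + 9650×1069 + 16000×1128 + 17700×356 + 7100×825 + 6200×776 + 14500×77 + 5250×1066 + 8400×648 + 11600×1134 + 17850×354
  = 363000 + 10315850 + 18048000 + 6301200 + 5857500 + 4811200 + 1116500 + 5596500 + 5443200 + 13154400 + 6318900 = 77326250
Sum of weights = 1210 + 1069 + 1128 + 356 + 825 + 776 + 77 + 1066 + 648 + 1134 + 354 = 8643
Weighted mean = 77326250 / 8643 = 8946.691

8950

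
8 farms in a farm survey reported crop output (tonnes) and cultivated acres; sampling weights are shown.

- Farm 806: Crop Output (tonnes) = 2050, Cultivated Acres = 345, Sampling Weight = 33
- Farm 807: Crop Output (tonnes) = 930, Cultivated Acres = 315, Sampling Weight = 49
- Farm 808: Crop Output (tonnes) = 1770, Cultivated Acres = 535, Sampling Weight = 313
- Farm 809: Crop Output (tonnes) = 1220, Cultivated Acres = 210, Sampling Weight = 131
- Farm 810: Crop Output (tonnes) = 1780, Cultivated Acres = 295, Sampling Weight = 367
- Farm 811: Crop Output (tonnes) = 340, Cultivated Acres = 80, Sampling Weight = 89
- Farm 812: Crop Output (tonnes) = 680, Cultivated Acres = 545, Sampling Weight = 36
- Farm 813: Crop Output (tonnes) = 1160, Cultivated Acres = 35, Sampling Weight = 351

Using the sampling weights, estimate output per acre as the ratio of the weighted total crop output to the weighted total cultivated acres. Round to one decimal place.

Σ wᵢ·y = 2050×33 + 930×49 + 1770×313 + 1220×131 + 1780×367 + 340×89 + 680×36 + 1160×351
  = 67650 + 45570 + 554010 + 159820 + 653260 + 30260 + 24480 + 407160 = 1942210
Σ wᵢ·x = 345×33 + 315×49 + 535×313 + 210×131 + 295×367 + 80×89 + 545×36 + 35×351
  = 11385 + 15435 + 167455 + 27510 + 108265 + 7120 + 19620 + 12285 = 369075
Ratio = 1942210 / 369075 = 5.2623721

5.3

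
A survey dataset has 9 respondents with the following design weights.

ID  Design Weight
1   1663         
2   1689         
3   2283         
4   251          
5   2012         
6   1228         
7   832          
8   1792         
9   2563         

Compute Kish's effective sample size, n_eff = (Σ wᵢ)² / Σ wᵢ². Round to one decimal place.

Σ wᵢ = 1663 + 1689 + 2283 + 251 + 2012 + 1228 + 832 + 1792 + 2563 = 14313
Σ wᵢ² = 2765569 + 2852721 + 5212089 + 63001 + 4048144 + 1507984 + 692224 + 3211264 + 6568969 = 26921965
n_eff = 14313² / 26921965 = 204861969 / 26921965 = 7.6094731

7.6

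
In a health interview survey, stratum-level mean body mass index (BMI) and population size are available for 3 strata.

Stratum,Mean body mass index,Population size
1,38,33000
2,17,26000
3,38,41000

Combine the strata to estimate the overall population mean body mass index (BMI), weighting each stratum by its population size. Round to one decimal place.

Σ Nₕ·x̄ₕ = 3254000
Σ Nₕ = 100000
Overall mean = 3254000 / 100000 = 32.54

32.5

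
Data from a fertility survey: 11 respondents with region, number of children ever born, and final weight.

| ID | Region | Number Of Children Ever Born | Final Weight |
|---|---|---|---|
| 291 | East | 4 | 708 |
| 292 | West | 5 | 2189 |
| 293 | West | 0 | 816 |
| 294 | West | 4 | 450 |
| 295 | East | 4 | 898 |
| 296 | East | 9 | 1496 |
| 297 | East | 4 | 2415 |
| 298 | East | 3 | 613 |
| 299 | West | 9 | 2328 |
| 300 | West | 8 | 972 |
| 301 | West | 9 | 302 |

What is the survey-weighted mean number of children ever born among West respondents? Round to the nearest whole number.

6

West rows: 292, 293, 294, 299, 300, 301
Weighted sum = 5×2189 + 0×816 + 4×450 + 9×2328 + 8×972 + 9×302
  = 10945 + 0 + 1800 + 20952 + 7776 + 2718 = 44191
Sum of weights = 2189 + 816 + 450 + 2328 + 972 + 302 = 7057
Weighted mean = 44191 / 7057 = 6.2620094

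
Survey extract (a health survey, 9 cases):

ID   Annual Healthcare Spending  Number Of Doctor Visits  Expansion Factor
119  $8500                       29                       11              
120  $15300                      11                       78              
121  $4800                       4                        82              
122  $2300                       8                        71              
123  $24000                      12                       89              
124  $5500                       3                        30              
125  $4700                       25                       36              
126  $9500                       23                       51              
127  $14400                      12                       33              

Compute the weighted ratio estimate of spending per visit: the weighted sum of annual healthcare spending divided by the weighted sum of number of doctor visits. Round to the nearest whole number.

925

Σ wᵢ·y = 5273700
Σ wᵢ·x = 29×11 + 11×78 + 4×82 + 8×71 + 12×89 + 3×30 + 25×36 + 23×51 + 12×33
  = 5700
Ratio = 5273700 / 5700 = 925.21053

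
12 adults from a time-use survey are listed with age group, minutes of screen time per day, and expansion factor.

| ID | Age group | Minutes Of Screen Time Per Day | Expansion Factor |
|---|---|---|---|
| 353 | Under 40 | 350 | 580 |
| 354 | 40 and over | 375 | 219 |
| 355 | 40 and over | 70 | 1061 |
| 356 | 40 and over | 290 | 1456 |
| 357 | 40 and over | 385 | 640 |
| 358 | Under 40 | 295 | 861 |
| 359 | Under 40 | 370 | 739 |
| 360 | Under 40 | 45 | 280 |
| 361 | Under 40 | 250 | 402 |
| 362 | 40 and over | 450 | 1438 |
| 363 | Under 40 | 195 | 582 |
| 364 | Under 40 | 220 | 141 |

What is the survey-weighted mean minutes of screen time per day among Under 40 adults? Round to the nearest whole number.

276

Under 40 rows: 353, 358, 359, 360, 361, 363, 364
Weighted sum = 350×580 + 295×861 + 370×739 + 45×280 + 250×402 + 195×582 + 220×141
  = 203000 + 253995 + 273430 + 12600 + 100500 + 113490 + 31020 = 988035
Sum of weights = 3585
Weighted mean = 988035 / 3585 = 275.60251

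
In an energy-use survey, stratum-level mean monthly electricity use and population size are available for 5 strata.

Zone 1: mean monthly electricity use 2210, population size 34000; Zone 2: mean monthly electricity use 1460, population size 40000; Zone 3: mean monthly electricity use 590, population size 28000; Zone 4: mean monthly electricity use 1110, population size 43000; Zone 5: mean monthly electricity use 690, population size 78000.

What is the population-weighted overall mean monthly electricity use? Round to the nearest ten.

1130

Σ Nₕ·x̄ₕ = 2210×34000 + 1460×40000 + 590×28000 + 1110×43000 + 690×78000
  = 75140000 + 58400000 + 16520000 + 47730000 + 53820000 = 251610000
Σ Nₕ = 223000
Overall mean = 251610000 / 223000 = 1128.296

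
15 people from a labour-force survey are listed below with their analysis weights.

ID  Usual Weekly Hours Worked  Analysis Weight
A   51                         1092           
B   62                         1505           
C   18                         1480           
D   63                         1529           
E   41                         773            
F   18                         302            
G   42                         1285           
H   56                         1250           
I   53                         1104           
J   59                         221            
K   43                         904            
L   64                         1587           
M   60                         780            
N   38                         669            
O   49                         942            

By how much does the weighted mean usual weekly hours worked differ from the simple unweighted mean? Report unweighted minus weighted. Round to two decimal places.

Unweighted sum = 717
Unweighted mean = 717 / 15 = 47.8
Weighted sum = 763439
Sum of weights = 15423
Weighted mean = 763439 / 15423 = 49.500032
Difference (unweighted minus weighted) = -1.7000324

-1.70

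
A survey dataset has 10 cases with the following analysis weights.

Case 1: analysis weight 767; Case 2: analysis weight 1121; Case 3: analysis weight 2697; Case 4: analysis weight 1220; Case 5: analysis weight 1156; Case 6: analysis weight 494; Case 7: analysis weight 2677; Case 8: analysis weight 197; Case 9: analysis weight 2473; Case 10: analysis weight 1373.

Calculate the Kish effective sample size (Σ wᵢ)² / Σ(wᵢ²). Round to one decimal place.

Σ wᵢ = 14175
Σ wᵢ² = 588289 + 1256641 + 7273809 + 1488400 + 1336336 + 244036 + 7166329 + 38809 + 6115729 + 1885129 = 27393507
n_eff = 14175² / 27393507 = 200930625 / 27393507 = 7.3349727

7.3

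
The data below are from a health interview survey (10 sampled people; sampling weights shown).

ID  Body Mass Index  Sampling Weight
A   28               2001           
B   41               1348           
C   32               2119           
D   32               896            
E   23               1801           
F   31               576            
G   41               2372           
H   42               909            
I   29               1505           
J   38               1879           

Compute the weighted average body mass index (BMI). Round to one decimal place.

Weighted sum = 28×2001 + 41×1348 + 32×2119 + 32×896 + 23×1801 + 31×576 + 41×2372 + 42×909 + 29×1505 + 38×1879
  = 517532
Sum of weights = 2001 + 1348 + 2119 + 896 + 1801 + 576 + 2372 + 909 + 1505 + 1879 = 15406
Weighted mean = 517532 / 15406 = 33.592886

33.6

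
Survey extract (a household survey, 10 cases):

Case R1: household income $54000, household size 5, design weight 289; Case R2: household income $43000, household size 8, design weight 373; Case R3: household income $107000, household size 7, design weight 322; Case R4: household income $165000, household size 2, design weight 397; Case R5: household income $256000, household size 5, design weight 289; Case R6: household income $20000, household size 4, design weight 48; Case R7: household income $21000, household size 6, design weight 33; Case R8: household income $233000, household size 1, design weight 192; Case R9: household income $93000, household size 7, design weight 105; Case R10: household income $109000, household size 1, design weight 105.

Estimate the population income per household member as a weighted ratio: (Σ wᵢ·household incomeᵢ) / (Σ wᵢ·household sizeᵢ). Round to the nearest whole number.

26410

Σ wᵢ·y = 54000×289 + 43000×373 + 107000×322 + 165000×397 + 256000×289 + 20000×48 + 21000×33 + 233000×192 + 93000×105 + 109000×105
  = 15606000 + 16039000 + 34454000 + 65505000 + 73984000 + 960000 + 693000 + 44736000 + 9765000 + 11445000 = 273187000
Σ wᵢ·x = 5×289 + 8×373 + 7×322 + 2×397 + 5×289 + 4×48 + 6×33 + 1×192 + 7×105 + 1×105
  = 10344
Ratio = 273187000 / 10344 = 26410.189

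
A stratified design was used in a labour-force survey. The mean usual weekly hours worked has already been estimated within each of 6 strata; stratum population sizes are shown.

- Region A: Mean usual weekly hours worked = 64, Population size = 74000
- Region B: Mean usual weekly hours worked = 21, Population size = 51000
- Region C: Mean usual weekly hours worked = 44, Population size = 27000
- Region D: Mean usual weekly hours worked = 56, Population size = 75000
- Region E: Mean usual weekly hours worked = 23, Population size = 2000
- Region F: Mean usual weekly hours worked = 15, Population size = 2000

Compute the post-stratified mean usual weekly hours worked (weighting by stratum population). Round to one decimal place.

Σ Nₕ·x̄ₕ = 64×74000 + 21×51000 + 44×27000 + 56×75000 + 23×2000 + 15×2000
  = 4736000 + 1071000 + 1188000 + 4200000 + 46000 + 30000 = 11271000
Σ Nₕ = 231000
Overall mean = 11271000 / 231000 = 48.792208

48.8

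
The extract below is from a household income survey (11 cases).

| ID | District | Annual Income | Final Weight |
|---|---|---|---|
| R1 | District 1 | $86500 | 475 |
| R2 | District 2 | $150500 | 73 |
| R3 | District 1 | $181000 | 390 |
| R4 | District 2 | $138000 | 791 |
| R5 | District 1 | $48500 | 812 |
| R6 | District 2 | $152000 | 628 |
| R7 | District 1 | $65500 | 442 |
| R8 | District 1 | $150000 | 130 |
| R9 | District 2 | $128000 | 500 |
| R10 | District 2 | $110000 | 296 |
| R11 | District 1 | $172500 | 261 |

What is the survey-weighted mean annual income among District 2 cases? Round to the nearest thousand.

District 2 rows: R2, R4, R6, R9, R10
Weighted sum = 150500×73 + 138000×791 + 152000×628 + 128000×500 + 110000×296
  = 10986500 + 109158000 + 95456000 + 64000000 + 32560000 = 312160500
Sum of weights = 73 + 791 + 628 + 500 + 296 = 2288
Weighted mean = 312160500 / 2288 = 136433.78

136000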